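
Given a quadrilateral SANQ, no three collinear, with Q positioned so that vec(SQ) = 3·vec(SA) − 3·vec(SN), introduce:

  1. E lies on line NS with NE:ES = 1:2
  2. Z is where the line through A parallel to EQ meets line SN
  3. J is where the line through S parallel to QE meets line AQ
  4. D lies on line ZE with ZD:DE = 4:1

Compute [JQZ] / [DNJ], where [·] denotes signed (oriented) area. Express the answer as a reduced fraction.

Assign S = (0, 0), A = (1, 0), N = (0, 1), Q = (3, -3) — the answer is frame-independent, so this choice is without loss of generality.
1. E lies on line NS with NE:ES = 1:2 ⇒ E = (0, 2/3)
2. Z is where the line through A parallel to EQ meets line SN ⇒ Z = (0, 11/9)
3. J is where the line through S parallel to QE meets line AQ ⇒ J = (27/5, -33/5)
4. D lies on line ZE with ZD:DE = 4:1 ⇒ D = (0, 7/9)
2·[JQZ] = 2/3, 2·[DNJ] = -6/5
[JQZ]:[DNJ] = 2/3:-6/5 = -5/9

[JQZ]:[DNJ] = -5/9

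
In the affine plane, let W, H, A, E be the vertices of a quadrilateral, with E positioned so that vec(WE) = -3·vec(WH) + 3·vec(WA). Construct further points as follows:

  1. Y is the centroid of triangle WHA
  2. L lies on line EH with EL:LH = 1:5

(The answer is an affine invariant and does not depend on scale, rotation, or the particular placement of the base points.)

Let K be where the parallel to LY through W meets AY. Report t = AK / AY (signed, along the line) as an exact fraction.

t = 48/19

Assign W = (0, 0), H = (1, 0), A = (0, 1), E = (-3, 3) — the answer is frame-independent, so this choice is without loss of generality.
1. Y is the centroid of triangle WHA ⇒ Y = (1/3, 1/3)
2. L lies on line EH with EL:LH = 1:5 ⇒ L = (-7/3, 5/2)
through W parallel to LY: direction (8/3, -13/6); meets AY at K = (16/19, -13/19)
K = A + t·(Y−A) with t = 48/19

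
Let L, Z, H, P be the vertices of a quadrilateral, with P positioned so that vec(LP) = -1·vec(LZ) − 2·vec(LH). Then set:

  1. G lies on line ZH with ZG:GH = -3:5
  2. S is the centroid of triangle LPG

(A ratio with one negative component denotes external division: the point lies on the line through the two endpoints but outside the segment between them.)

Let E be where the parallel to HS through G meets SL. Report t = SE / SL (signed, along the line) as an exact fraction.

Choose coordinates L = (0, 0), Z = (1, 0), H = (0, 1), P = (-1, -2).
1. G lies on line ZH with ZG:GH = -3:5 ⇒ G = (5/2, -3/2)
2. S is the centroid of triangle LPG ⇒ S = (1/2, -7/6)
through G parallel to HS: direction (1/2, -13/6); meets SL at E = (14/3, -98/9)
E = S + t·(L−S) with t = -25/3

t = -25/3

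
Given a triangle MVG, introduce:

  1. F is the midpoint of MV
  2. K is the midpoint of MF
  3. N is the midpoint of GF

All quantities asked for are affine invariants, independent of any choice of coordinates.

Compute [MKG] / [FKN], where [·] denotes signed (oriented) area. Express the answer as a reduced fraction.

Assign M = (0, 0), V = (1, 0), G = (0, 1) — the answer is frame-independent, so this choice is without loss of generality.
1. F is the midpoint of MV ⇒ F = (1/2, 0)
2. K is the midpoint of MF ⇒ K = (1/4, 0)
3. N is the midpoint of GF ⇒ N = (1/4, 1/2)
2·[MKG] = 1/4, 2·[FKN] = -1/8
[MKG]:[FKN] = 1/4:-1/8 = -2

[MKG]:[FKN] = -2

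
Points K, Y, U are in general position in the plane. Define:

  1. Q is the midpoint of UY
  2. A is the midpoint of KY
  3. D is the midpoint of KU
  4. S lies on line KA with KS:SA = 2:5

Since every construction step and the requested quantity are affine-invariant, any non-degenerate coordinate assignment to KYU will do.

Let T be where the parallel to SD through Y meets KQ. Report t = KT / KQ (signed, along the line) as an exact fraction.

t = 14/9

Set K = (0, 0), Y = (1, 0), U = (0, 1); any affine frame gives the same invariant.
1. Q is the midpoint of UY ⇒ Q = (1/2, 1/2)
2. A is the midpoint of KY ⇒ A = (1/2, 0)
3. D is the midpoint of KU ⇒ D = (0, 1/2)
4. S lies on line KA with KS:SA = 2:5 ⇒ S = (1/7, 0)
through Y parallel to SD: direction (-1/7, 1/2); meets KQ at T = (7/9, 7/9)
T = K + t·(Q−K) with t = 14/9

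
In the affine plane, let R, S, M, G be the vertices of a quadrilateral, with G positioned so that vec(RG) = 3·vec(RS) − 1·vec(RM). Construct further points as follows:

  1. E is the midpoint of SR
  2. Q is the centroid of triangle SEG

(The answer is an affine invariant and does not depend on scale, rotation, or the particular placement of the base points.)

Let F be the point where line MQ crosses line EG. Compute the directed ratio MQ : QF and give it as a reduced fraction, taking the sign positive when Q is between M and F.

MQ:QF = 11

Choose coordinates R = (0, 0), S = (1, 0), M = (0, 1), G = (3, -1).
1. E is the midpoint of SR ⇒ E = (1/2, 0)
2. Q is the centroid of triangle SEG ⇒ Q = (3/2, -1/3)
line MQ meets EG at F = (18/11, -5/11)
Q = M + t·(F−M) with t = 11/12, so MQ:QF = 11/12:1/12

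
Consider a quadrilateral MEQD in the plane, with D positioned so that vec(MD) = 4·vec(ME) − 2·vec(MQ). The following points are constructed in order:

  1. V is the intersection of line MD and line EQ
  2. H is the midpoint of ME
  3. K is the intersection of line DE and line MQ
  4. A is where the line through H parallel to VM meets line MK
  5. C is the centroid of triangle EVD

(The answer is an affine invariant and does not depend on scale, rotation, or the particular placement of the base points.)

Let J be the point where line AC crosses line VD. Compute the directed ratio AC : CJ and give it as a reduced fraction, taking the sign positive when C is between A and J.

Set M = (0, 0), E = (1, 0), Q = (0, 1), D = (4, -2); any affine frame gives the same invariant.
1. V is the intersection of line MD and line EQ ⇒ V = (2, -1)
2. H is the midpoint of ME ⇒ H = (1/2, 0)
3. K is the intersection of line DE and line MQ ⇒ K = (0, 2/3)
4. A is where the line through H parallel to VM meets line MK ⇒ A = (0, 1/4)
5. C is the centroid of triangle EVD ⇒ C = (7/3, -1)
line AC meets VD at J = (7, -7/2)
C = A + t·(J−A) with t = 1/3, so AC:CJ = 1/3:2/3

AC:CJ = 1/2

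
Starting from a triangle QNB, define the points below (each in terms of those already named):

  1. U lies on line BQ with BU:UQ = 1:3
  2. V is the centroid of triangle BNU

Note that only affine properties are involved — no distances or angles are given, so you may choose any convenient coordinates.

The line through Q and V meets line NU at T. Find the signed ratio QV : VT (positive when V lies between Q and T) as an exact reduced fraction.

QV:VT = -10

Choose coordinates Q = (0, 0), N = (1, 0), B = (0, 1).
1. U lies on line BQ with BU:UQ = 1:3 ⇒ U = (0, 3/4)
2. V is the centroid of triangle BNU ⇒ V = (1/3, 7/12)
line QV meets NU at T = (3/10, 21/40)
V = Q + t·(T−Q) with t = 10/9, so QV:VT = 10/9:-1/9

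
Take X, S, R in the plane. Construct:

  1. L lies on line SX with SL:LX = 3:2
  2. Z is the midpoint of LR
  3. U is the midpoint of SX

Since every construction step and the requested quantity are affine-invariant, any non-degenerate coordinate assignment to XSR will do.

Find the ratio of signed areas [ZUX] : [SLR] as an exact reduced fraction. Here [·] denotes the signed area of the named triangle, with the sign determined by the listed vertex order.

[ZUX]:[SLR] = 5/12

Work in coordinates with X = (0, 0), S = (1, 0), R = (0, 1).
1. L lies on line SX with SL:LX = 3:2 ⇒ L = (2/5, 0)
2. Z is the midpoint of LR ⇒ Z = (1/5, 1/2)
3. U is the midpoint of SX ⇒ U = (1/2, 0)
2·[ZUX] = -1/4, 2·[SLR] = -3/5
[ZUX]:[SLR] = -1/4:-3/5 = 5/12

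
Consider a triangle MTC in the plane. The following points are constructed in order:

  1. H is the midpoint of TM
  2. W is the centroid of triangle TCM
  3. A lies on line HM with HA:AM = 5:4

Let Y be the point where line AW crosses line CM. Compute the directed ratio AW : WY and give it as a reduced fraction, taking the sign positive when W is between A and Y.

AW:WY = -1/3

Choose coordinates M = (0, 0), T = (1, 0), C = (0, 1).
1. H is the midpoint of TM ⇒ H = (1/2, 0)
2. W is the centroid of triangle TCM ⇒ W = (1/3, 1/3)
3. A lies on line HM with HA:AM = 5:4 ⇒ A = (2/9, 0)
line AW meets CM at Y = (0, -2/3)
W = A + t·(Y−A) with t = -1/2, so AW:WY = -1/2:3/2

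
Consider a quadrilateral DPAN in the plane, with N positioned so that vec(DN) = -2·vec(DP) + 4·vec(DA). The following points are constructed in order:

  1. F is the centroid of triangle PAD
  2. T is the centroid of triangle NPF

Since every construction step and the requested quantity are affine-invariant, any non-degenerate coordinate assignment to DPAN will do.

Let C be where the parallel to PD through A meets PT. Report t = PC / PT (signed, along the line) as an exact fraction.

t = 9/13

Work in coordinates with D = (0, 0), P = (1, 0), A = (0, 1), N = (-2, 4).
1. F is the centroid of triangle PAD ⇒ F = (1/3, 1/3)
2. T is the centroid of triangle NPF ⇒ T = (-2/9, 13/9)
through A parallel to PD: direction (-1, 0); meets PT at C = (2/13, 1)
C = P + t·(T−P) with t = 9/13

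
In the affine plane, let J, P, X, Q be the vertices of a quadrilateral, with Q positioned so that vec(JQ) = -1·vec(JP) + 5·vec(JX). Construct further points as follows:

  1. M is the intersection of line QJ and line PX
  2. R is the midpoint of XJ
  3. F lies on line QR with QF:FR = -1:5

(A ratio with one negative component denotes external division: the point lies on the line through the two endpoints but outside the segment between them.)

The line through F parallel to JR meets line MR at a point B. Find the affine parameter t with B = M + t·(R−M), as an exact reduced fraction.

Set J = (0, 0), P = (1, 0), X = (0, 1), Q = (-1, 5); any affine frame gives the same invariant.
1. M is the intersection of line QJ and line PX ⇒ M = (-1/4, 5/4)
2. R is the midpoint of XJ ⇒ R = (0, 1/2)
3. F lies on line QR with QF:FR = -1:5 ⇒ F = (-5/4, 49/8)
through F parallel to JR: direction (0, 1/2); meets MR at B = (-5/4, 17/4)
B = M + t·(R−M) with t = -4

t = -4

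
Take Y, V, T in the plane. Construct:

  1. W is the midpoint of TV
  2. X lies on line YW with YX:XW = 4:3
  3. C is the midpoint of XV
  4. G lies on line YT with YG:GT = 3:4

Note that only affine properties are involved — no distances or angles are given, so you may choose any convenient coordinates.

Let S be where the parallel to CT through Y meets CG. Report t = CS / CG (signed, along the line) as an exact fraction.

t = 7/4

Set Y = (0, 0), V = (1, 0), T = (0, 1); any affine frame gives the same invariant.
1. W is the midpoint of TV ⇒ W = (1/2, 1/2)
2. X lies on line YW with YX:XW = 4:3 ⇒ X = (2/7, 2/7)
3. C is the midpoint of XV ⇒ C = (9/14, 1/7)
4. G lies on line YT with YG:GT = 3:4 ⇒ G = (0, 3/7)
through Y parallel to CT: direction (-9/14, 6/7); meets CG at S = (-27/56, 9/14)
S = C + t·(G−C) with t = 7/4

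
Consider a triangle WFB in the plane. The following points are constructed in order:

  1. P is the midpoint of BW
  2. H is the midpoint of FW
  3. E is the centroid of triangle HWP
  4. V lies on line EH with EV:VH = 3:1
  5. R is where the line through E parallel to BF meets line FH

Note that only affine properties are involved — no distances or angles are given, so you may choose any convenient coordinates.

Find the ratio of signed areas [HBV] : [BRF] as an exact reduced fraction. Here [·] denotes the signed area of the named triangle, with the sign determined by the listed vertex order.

[HBV]:[BRF] = 3/32

Choose coordinates W = (0, 0), F = (1, 0), B = (0, 1).
1. P is the midpoint of BW ⇒ P = (0, 1/2)
2. H is the midpoint of FW ⇒ H = (1/2, 0)
3. E is the centroid of triangle HWP ⇒ E = (1/6, 1/6)
4. V lies on line EH with EV:VH = 3:1 ⇒ V = (5/12, 1/24)
5. R is where the line through E parallel to BF meets line FH ⇒ R = (1/3, 0)
2·[HBV] = 1/16, 2·[BRF] = 2/3
[HBV]:[BRF] = 1/16:2/3 = 3/32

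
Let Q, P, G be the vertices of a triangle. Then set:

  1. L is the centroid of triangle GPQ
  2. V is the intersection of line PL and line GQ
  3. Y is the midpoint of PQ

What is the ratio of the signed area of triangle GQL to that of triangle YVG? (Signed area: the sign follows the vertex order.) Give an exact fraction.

Choose coordinates Q = (0, 0), P = (1, 0), G = (0, 1).
1. L is the centroid of triangle GPQ ⇒ L = (1/3, 1/3)
2. V is the intersection of line PL and line GQ ⇒ V = (0, 1/2)
3. Y is the midpoint of PQ ⇒ Y = (1/2, 0)
2·[GQL] = 1/3, 2·[YVG] = -1/4
[GQL]:[YVG] = 1/3:-1/4 = -4/3

[GQL]:[YVG] = -4/3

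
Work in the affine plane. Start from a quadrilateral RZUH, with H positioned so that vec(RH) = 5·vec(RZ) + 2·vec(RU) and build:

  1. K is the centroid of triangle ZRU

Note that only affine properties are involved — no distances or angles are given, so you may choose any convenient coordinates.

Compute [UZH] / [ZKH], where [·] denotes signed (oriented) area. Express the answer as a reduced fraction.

[UZH]:[ZKH] = -9/4

Assign R = (0, 0), Z = (1, 0), U = (0, 1), H = (5, 2) — the answer is frame-independent, so this choice is without loss of generality.
1. K is the centroid of triangle ZRU ⇒ K = (1/3, 1/3)
2·[UZH] = 6, 2·[ZKH] = -8/3
[UZH]:[ZKH] = 6:-8/3 = -9/4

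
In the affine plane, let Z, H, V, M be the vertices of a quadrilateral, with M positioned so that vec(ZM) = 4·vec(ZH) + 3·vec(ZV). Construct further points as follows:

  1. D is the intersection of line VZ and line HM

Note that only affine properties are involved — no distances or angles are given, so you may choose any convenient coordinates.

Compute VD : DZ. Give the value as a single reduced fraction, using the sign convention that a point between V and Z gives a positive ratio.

Work in coordinates with Z = (0, 0), H = (1, 0), V = (0, 1), M = (4, 3).
1. D is the intersection of line VZ and line HM ⇒ D = (0, -1)
D = V + t·(Z−V) with t = 2, so VD:DZ = t:(1−t) = 2:-1

VD:DZ = -2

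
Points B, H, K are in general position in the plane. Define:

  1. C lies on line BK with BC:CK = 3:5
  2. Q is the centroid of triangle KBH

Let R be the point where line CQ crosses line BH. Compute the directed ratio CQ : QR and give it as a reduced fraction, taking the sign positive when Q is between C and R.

Choose coordinates B = (0, 0), H = (1, 0), K = (0, 1).
1. C lies on line BK with BC:CK = 3:5 ⇒ C = (0, 3/8)
2. Q is the centroid of triangle KBH ⇒ Q = (1/3, 1/3)
line CQ meets BH at R = (3, 0)
Q = C + t·(R−C) with t = 1/9, so CQ:QR = 1/9:8/9

CQ:QR = 1/8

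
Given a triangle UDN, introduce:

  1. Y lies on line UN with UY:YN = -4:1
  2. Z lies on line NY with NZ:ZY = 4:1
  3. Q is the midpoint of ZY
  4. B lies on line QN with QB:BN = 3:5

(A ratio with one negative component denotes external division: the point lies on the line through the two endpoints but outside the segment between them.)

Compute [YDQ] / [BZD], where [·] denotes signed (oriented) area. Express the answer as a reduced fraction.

Assign U = (0, 0), D = (1, 0), N = (0, 1) — the answer is frame-independent, so this choice is without loss of generality.
1. Y lies on line UN with UY:YN = -4:1 ⇒ Y = (0, 4/3)
2. Z lies on line NY with NZ:ZY = 4:1 ⇒ Z = (0, 19/15)
3. Q is the midpoint of ZY ⇒ Q = (0, 13/10)
4. B lies on line QN with QB:BN = 3:5 ⇒ B = (0, 19/16)
2·[YDQ] = -1/30, 2·[BZD] = -19/240
[YDQ]:[BZD] = -1/30:-19/240 = 8/19

[YDQ]:[BZD] = 8/19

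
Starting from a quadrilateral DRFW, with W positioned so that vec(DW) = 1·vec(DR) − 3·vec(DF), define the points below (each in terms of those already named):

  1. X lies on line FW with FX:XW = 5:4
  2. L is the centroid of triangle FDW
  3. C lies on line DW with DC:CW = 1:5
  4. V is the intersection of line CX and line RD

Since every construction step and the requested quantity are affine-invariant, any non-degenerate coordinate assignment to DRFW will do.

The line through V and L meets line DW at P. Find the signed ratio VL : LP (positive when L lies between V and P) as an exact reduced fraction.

Set D = (0, 0), R = (1, 0), F = (0, 1), W = (1, -3); any affine frame gives the same invariant.
1. X lies on line FW with FX:XW = 5:4 ⇒ X = (5/9, -11/9)
2. L is the centroid of triangle FDW ⇒ L = (1/3, -2/3)
3. C lies on line DW with DC:CW = 1:5 ⇒ C = (1/6, -1/2)
4. V is the intersection of line CX and line RD ⇒ V = (-4/39, 0)
line VL meets DW at P = (8/75, -8/25)
L = V + t·(P−V) with t = 25/12, so VL:LP = 25/12:-13/12

VL:LP = -25/13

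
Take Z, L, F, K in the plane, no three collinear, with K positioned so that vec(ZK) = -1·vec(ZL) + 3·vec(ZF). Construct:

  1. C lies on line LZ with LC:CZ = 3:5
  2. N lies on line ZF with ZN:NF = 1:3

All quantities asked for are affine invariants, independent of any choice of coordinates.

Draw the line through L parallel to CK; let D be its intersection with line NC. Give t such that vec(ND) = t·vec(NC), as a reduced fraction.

Choose coordinates Z = (0, 0), L = (1, 0), F = (0, 1), K = (-1, 3).
1. C lies on line LZ with LC:CZ = 3:5 ⇒ C = (5/8, 0)
2. N lies on line ZF with ZN:NF = 1:3 ⇒ N = (0, 1/4)
through L parallel to CK: direction (-13/8, 3); meets NC at D = (415/376, -9/47)
D = N + t·(C−N) with t = 83/47

t = 83/47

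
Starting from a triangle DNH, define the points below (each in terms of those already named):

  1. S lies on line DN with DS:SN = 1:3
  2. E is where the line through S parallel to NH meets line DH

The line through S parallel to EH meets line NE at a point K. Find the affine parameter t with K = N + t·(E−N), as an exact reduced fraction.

Choose coordinates D = (0, 0), N = (1, 0), H = (0, 1).
1. S lies on line DN with DS:SN = 1:3 ⇒ S = (1/4, 0)
2. E is where the line through S parallel to NH meets line DH ⇒ E = (0, 1/4)
through S parallel to EH: direction (0, 3/4); meets NE at K = (1/4, 3/16)
K = N + t·(E−N) with t = 3/4

t = 3/4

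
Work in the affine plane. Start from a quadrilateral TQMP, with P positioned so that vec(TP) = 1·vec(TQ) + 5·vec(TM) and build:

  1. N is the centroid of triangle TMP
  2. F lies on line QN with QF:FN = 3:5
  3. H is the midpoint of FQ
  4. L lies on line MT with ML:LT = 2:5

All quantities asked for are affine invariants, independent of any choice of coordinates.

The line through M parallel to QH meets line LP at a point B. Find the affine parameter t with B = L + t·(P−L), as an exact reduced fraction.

Work in coordinates with T = (0, 0), Q = (1, 0), M = (0, 1), P = (1, 5).
1. N is the centroid of triangle TMP ⇒ N = (1/3, 2)
2. F lies on line QN with QF:FN = 3:5 ⇒ F = (3/4, 3/4)
3. H is the midpoint of FQ ⇒ H = (7/8, 3/8)
4. L lies on line MT with ML:LT = 2:5 ⇒ L = (0, 5/7)
through M parallel to QH: direction (-1/8, 3/8); meets LP at B = (2/51, 15/17)
B = L + t·(P−L) with t = 2/51

t = 2/51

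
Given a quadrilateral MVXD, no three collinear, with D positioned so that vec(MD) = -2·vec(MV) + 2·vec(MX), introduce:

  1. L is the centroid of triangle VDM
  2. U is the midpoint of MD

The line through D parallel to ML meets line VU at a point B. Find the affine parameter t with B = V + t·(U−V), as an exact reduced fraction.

Work in coordinates with M = (0, 0), V = (1, 0), X = (0, 1), D = (-2, 2).
1. L is the centroid of triangle VDM ⇒ L = (-1/3, 2/3)
2. U is the midpoint of MD ⇒ U = (-1, 1)
through D parallel to ML: direction (-1/3, 2/3); meets VU at B = (-5/3, 4/3)
B = V + t·(U−V) with t = 4/3

t = 4/3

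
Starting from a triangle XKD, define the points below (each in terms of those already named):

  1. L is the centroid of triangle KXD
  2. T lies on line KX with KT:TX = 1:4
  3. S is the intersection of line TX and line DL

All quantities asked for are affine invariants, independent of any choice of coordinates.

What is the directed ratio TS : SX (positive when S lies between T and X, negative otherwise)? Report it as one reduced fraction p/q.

Set X = (0, 0), K = (1, 0), D = (0, 1); any affine frame gives the same invariant.
1. L is the centroid of triangle KXD ⇒ L = (1/3, 1/3)
2. T lies on line KX with KT:TX = 1:4 ⇒ T = (4/5, 0)
3. S is the intersection of line TX and line DL ⇒ S = (1/2, 0)
S = T + t·(X−T) with t = 3/8, so TS:SX = t:(1−t) = 3/8:5/8

TS:SX = 3/5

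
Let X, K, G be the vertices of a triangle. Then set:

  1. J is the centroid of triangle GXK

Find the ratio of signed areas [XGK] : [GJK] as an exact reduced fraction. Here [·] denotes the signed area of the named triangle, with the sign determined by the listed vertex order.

Choose coordinates X = (0, 0), K = (1, 0), G = (0, 1).
1. J is the centroid of triangle GXK ⇒ J = (1/3, 1/3)
2·[XGK] = -1, 2·[GJK] = 1/3
[XGK]:[GJK] = -1:1/3 = -3

[XGK]:[GJK] = -3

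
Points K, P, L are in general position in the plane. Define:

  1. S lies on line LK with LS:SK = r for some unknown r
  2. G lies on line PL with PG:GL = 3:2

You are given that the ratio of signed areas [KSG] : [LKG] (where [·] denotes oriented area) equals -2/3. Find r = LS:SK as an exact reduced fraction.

r = 1/2

Assign K = (0, 0), P = (1, 0), L = (0, 1) — the answer is frame-independent, so this choice is without loss of generality.
1. With LS:SK = r, write λ = r/(r+1) so S = L + λ·(K−L); S is affine-linear in λ
2. G lies on line PL with PG:GL = 3:2 ⇒ G = (2/5, 3/5)
Every point depending on S is an affine combination of S and λ-independent points, so each such coordinate is linear in λ; the λ² term in each signed area is a multiple of (K−L)×(K−L) = 0, so 2·[KSG] and 2·[LKG] are each linear in λ. Evaluating at λ=0 and λ=1:
  2·[KSG] = 2/5·λ − 2/5,   2·[LKG] = 2/5
So [KSG]:[LKG] = (2/5·λ − 2/5) / (2/5). Setting this equal to -2/3:
  2/5·λ − 2/5 = -2/3·(2/5)  ⇒  λ = 1/3
Then r = λ/(1−λ) = (1/3)/(2/3) = 1/2. Check: with r = 1/2, S = (0, 2/3) and [KSG]:[LKG] = -2/3 as required.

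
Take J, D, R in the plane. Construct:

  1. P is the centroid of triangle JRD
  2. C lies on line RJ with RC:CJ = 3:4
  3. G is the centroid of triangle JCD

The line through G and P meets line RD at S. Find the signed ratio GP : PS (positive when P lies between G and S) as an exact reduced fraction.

GP:PS = 3/7

Work in coordinates with J = (0, 0), D = (1, 0), R = (0, 1).
1. P is the centroid of triangle JRD ⇒ P = (1/3, 1/3)
2. C lies on line RJ with RC:CJ = 3:4 ⇒ C = (0, 4/7)
3. G is the centroid of triangle JCD ⇒ G = (1/3, 4/21)
line GP meets RD at S = (1/3, 2/3)
P = G + t·(S−G) with t = 3/10, so GP:PS = 3/10:7/10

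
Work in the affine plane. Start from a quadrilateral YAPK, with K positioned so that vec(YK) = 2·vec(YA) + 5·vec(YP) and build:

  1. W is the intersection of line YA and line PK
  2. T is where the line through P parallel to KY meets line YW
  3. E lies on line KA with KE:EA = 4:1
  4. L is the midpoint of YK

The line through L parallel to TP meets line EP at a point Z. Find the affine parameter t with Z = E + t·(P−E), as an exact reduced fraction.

Work in coordinates with Y = (0, 0), A = (1, 0), P = (0, 1), K = (2, 5).
1. W is the intersection of line YA and line PK ⇒ W = (-1/2, 0)
2. T is where the line through P parallel to KY meets line YW ⇒ T = (-2/5, 0)
3. E lies on line KA with KE:EA = 4:1 ⇒ E = (6/5, 1)
4. L is the midpoint of YK ⇒ L = (1, 5/2)
through L parallel to TP: direction (2/5, 1); meets EP at Z = (2/5, 1)
Z = E + t·(P−E) with t = 2/3

t = 2/3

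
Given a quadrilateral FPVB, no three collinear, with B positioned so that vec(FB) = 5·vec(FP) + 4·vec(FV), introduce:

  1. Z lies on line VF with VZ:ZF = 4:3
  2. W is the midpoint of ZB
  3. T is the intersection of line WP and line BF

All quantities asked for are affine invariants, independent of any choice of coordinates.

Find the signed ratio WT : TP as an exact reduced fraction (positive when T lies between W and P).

WT:TP = 15/56

Choose coordinates F = (0, 0), P = (1, 0), V = (0, 1), B = (5, 4).
1. Z lies on line VF with VZ:ZF = 4:3 ⇒ Z = (0, 3/7)
2. W is the midpoint of ZB ⇒ W = (5/2, 31/14)
3. T is the intersection of line WP and line BF ⇒ T = (155/71, 124/71)
T = W + t·(P−W) with t = 15/71, so WT:TP = t:(1−t) = 15/71:56/71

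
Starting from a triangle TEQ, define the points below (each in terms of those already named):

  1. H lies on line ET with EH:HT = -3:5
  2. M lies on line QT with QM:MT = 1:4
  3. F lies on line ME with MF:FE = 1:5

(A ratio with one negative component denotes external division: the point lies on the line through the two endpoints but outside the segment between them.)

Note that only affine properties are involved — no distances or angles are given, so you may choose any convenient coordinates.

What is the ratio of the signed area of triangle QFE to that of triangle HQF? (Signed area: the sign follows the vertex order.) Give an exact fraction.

[QFE]:[HQF] = 1/4

Assign T = (0, 0), E = (1, 0), Q = (0, 1) — the answer is frame-independent, so this choice is without loss of generality.
1. H lies on line ET with EH:HT = -3:5 ⇒ H = (5/2, 0)
2. M lies on line QT with QM:MT = 1:4 ⇒ M = (0, 4/5)
3. F lies on line ME with MF:FE = 1:5 ⇒ F = (1/6, 2/3)
2·[QFE] = 1/6, 2·[HQF] = 2/3
[QFE]:[HQF] = 1/6:2/3 = 1/4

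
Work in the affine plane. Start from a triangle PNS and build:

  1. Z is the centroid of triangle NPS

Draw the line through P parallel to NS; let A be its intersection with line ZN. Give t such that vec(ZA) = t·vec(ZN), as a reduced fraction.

t = -2

Assign P = (0, 0), N = (1, 0), S = (0, 1) — the answer is frame-independent, so this choice is without loss of generality.
1. Z is the centroid of triangle NPS ⇒ Z = (1/3, 1/3)
through P parallel to NS: direction (-1, 1); meets ZN at A = (-1, 1)
A = Z + t·(N−Z) with t = -2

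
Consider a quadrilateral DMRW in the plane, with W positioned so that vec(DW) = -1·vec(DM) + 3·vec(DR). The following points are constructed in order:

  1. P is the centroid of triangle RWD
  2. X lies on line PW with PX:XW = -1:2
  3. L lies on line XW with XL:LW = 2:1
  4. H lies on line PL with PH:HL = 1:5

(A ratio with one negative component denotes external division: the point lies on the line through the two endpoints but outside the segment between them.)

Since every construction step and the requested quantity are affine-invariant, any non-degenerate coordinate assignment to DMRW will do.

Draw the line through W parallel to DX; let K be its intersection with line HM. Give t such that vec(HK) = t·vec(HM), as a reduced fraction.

Assign D = (0, 0), M = (1, 0), R = (0, 1), W = (-1, 3) — the answer is frame-independent, so this choice is without loss of generality.
1. P is the centroid of triangle RWD ⇒ P = (-1/3, 4/3)
2. X lies on line PW with PX:XW = -1:2 ⇒ X = (1/3, -1/3)
3. L lies on line XW with XL:LW = 2:1 ⇒ L = (-5/9, 17/9)
4. H lies on line PL with PH:HL = 1:5 ⇒ H = (-10/27, 77/54)
through W parallel to DX: direction (1/3, -1/3); meets HM at K = (-71/3, 77/3)
K = H + t·(M−H) with t = -17

t = -17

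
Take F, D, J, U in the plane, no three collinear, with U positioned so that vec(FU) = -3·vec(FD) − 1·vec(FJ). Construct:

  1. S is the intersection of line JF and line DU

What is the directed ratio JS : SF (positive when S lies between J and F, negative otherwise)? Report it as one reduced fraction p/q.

Work in coordinates with F = (0, 0), D = (1, 0), J = (0, 1), U = (-3, -1).
1. S is the intersection of line JF and line DU ⇒ S = (0, -1/4)
S = J + t·(F−J) with t = 5/4, so JS:SF = t:(1−t) = 5/4:-1/4

JS:SF = -5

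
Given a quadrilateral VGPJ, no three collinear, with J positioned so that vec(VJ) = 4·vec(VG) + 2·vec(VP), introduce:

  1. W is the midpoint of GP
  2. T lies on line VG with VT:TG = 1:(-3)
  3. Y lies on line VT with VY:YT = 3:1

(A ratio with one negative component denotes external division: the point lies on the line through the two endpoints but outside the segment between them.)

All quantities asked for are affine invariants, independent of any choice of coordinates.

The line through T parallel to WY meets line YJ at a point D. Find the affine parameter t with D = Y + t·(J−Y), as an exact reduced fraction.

t = -1/7

Work in coordinates with V = (0, 0), G = (1, 0), P = (0, 1), J = (4, 2).
1. W is the midpoint of GP ⇒ W = (1/2, 1/2)
2. T lies on line VG with VT:TG = 1:(-3) ⇒ T = (-1/2, 0)
3. Y lies on line VT with VY:YT = 3:1 ⇒ Y = (-3/8, 0)
through T parallel to WY: direction (-7/8, -1/2); meets YJ at D = (-1, -2/7)
D = Y + t·(J−Y) with t = -1/7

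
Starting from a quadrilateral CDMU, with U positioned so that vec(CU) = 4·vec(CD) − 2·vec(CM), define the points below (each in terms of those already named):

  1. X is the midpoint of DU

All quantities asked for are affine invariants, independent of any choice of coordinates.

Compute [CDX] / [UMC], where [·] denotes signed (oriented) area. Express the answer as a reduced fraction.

Set C = (0, 0), D = (1, 0), M = (0, 1), U = (4, -2); any affine frame gives the same invariant.
1. X is the midpoint of DU ⇒ X = (5/2, -1)
2·[CDX] = -1, 2·[UMC] = 4
[CDX]:[UMC] = -1:4 = -1/4

[CDX]:[UMC] = -1/4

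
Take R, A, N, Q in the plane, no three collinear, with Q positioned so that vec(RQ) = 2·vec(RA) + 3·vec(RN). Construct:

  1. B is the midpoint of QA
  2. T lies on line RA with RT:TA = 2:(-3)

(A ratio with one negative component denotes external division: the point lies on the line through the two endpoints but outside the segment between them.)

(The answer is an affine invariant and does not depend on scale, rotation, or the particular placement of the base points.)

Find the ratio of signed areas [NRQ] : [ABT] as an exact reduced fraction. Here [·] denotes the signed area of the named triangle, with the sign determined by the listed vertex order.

[NRQ]:[ABT] = 4/9

Work in coordinates with R = (0, 0), A = (1, 0), N = (0, 1), Q = (2, 3).
1. B is the midpoint of QA ⇒ B = (3/2, 3/2)
2. T lies on line RA with RT:TA = 2:(-3) ⇒ T = (-2, 0)
2·[NRQ] = 2, 2·[ABT] = 9/2
[NRQ]:[ABT] = 2:9/2 = 4/9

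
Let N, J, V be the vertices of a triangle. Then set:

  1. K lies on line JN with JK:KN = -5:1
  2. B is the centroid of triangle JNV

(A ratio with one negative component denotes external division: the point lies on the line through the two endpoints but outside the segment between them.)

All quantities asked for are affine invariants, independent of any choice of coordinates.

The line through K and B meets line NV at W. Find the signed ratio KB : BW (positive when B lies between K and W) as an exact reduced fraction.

KB:BW = -7/4

Set N = (0, 0), J = (1, 0), V = (0, 1); any affine frame gives the same invariant.
1. K lies on line JN with JK:KN = -5:1 ⇒ K = (-1/4, 0)
2. B is the centroid of triangle JNV ⇒ B = (1/3, 1/3)
line KB meets NV at W = (0, 1/7)
B = K + t·(W−K) with t = 7/3, so KB:BW = 7/3:-4/3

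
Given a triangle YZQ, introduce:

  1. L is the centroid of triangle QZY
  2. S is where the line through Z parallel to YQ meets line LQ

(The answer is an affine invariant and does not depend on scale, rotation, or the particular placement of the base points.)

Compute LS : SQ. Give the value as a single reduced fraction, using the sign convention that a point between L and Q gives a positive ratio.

Work in coordinates with Y = (0, 0), Z = (1, 0), Q = (0, 1).
1. L is the centroid of triangle QZY ⇒ L = (1/3, 1/3)
2. S is where the line through Z parallel to YQ meets line LQ ⇒ S = (1, -1)
S = L + t·(Q−L) with t = -2, so LS:SQ = t:(1−t) = -2:3

LS:SQ = -2/3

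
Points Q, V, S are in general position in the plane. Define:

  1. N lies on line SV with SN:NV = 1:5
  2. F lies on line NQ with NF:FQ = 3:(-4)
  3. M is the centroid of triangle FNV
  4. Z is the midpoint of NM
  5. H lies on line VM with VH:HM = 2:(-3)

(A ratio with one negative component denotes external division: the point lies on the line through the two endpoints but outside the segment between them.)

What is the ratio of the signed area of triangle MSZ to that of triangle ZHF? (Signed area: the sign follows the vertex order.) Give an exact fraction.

Assign Q = (0, 0), V = (1, 0), S = (0, 1) — the answer is frame-independent, so this choice is without loss of generality.
1. N lies on line SV with SN:NV = 1:5 ⇒ N = (1/6, 5/6)
2. F lies on line NQ with NF:FQ = 3:(-4) ⇒ F = (2/3, 10/3)
3. M is the centroid of triangle FNV ⇒ M = (11/18, 25/18)
4. Z is the midpoint of NM ⇒ Z = (7/18, 10/9)
5. H lies on line VM with VH:HM = 2:(-3) ⇒ H = (16/9, -25/9)
2·[MSZ] = 1/12, 2·[ZHF] = 25/6
[MSZ]:[ZHF] = 1/12:25/6 = 1/50

[MSZ]:[ZHF] = 1/50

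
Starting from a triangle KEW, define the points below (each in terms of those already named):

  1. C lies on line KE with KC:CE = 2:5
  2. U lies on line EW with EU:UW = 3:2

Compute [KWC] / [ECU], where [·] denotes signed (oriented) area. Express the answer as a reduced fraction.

Set K = (0, 0), E = (1, 0), W = (0, 1); any affine frame gives the same invariant.
1. C lies on line KE with KC:CE = 2:5 ⇒ C = (2/7, 0)
2. U lies on line EW with EU:UW = 3:2 ⇒ U = (2/5, 3/5)
2·[KWC] = -2/7, 2·[ECU] = -3/7
[KWC]:[ECU] = -2/7:-3/7 = 2/3

[KWC]:[ECU] = 2/3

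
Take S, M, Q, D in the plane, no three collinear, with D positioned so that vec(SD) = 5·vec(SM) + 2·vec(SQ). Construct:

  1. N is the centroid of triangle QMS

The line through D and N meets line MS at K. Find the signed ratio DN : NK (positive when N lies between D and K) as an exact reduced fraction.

DN:NK = 5

Choose coordinates S = (0, 0), M = (1, 0), Q = (0, 1), D = (5, 2).
1. N is the centroid of triangle QMS ⇒ N = (1/3, 1/3)
line DN meets MS at K = (-3/5, 0)
N = D + t·(K−D) with t = 5/6, so DN:NK = 5/6:1/6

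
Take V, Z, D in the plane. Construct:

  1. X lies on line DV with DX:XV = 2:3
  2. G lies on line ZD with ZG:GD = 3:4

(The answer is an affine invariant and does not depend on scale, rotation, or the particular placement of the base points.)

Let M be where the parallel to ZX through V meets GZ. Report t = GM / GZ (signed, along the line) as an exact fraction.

Work in coordinates with V = (0, 0), Z = (1, 0), D = (0, 1).
1. X lies on line DV with DX:XV = 2:3 ⇒ X = (0, 3/5)
2. G lies on line ZD with ZG:GD = 3:4 ⇒ G = (4/7, 3/7)
through V parallel to ZX: direction (-1, 3/5); meets GZ at M = (5/2, -3/2)
M = G + t·(Z−G) with t = 9/2

t = 9/2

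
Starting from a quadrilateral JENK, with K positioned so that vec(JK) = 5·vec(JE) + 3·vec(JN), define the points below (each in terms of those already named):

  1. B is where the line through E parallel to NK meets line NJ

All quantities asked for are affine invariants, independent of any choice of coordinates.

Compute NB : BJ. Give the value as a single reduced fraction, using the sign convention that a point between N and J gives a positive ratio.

Assign J = (0, 0), E = (1, 0), N = (0, 1), K = (5, 3) — the answer is frame-independent, so this choice is without loss of generality.
1. B is where the line through E parallel to NK meets line NJ ⇒ B = (0, -2/5)
B = N + t·(J−N) with t = 7/5, so NB:BJ = t:(1−t) = 7/5:-2/5

NB:BJ = -7/2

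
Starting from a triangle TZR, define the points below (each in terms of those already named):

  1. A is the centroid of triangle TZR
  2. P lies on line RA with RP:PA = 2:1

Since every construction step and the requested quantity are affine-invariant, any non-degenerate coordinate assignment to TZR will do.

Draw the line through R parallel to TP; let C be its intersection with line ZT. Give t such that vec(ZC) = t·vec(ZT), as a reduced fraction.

Assign T = (0, 0), Z = (1, 0), R = (0, 1) — the answer is frame-independent, so this choice is without loss of generality.
1. A is the centroid of triangle TZR ⇒ A = (1/3, 1/3)
2. P lies on line RA with RP:PA = 2:1 ⇒ P = (2/9, 5/9)
through R parallel to TP: direction (2/9, 5/9); meets ZT at C = (-2/5, 0)
C = Z + t·(T−Z) with t = 7/5

t = 7/5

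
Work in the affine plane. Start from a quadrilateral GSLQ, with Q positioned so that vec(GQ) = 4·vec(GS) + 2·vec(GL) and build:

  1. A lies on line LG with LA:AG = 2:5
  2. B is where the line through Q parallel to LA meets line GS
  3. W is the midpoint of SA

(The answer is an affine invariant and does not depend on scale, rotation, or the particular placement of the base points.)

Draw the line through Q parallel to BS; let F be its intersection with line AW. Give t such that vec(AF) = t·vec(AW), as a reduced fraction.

t = -18/5

Work in coordinates with G = (0, 0), S = (1, 0), L = (0, 1), Q = (4, 2).
1. A lies on line LG with LA:AG = 2:5 ⇒ A = (0, 5/7)
2. B is where the line through Q parallel to LA meets line GS ⇒ B = (4, 0)
3. W is the midpoint of SA ⇒ W = (1/2, 5/14)
through Q parallel to BS: direction (-3, 0); meets AW at F = (-9/5, 2)
F = A + t·(W−A) with t = -18/5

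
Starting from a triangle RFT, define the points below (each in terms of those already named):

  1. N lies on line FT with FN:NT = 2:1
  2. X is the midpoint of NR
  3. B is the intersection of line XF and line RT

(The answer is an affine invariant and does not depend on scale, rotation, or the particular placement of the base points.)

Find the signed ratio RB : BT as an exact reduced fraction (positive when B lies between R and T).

Set R = (0, 0), F = (1, 0), T = (0, 1); any affine frame gives the same invariant.
1. N lies on line FT with FN:NT = 2:1 ⇒ N = (1/3, 2/3)
2. X is the midpoint of NR ⇒ X = (1/6, 1/3)
3. B is the intersection of line XF and line RT ⇒ B = (0, 2/5)
B = R + t·(T−R) with t = 2/5, so RB:BT = t:(1−t) = 2/5:3/5

RB:BT = 2/3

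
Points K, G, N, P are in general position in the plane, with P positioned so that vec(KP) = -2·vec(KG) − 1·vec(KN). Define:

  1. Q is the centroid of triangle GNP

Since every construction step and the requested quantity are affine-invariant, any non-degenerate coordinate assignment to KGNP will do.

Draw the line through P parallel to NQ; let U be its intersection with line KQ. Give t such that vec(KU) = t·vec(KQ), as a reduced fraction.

Assign K = (0, 0), G = (1, 0), N = (0, 1), P = (-2, -1) — the answer is frame-independent, so this choice is without loss of generality.
1. Q is the centroid of triangle GNP ⇒ Q = (-1/3, 0)
through P parallel to NQ: direction (-1/3, -1); meets KQ at U = (-5/3, 0)
U = K + t·(Q−K) with t = 5

t = 5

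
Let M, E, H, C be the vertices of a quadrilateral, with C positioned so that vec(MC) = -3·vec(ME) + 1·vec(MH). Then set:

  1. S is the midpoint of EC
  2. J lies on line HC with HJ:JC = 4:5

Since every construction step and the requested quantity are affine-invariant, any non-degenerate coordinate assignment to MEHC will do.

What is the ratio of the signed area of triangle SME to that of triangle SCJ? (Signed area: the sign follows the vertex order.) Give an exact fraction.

Set M = (0, 0), E = (1, 0), H = (0, 1), C = (-3, 1); any affine frame gives the same invariant.
1. S is the midpoint of EC ⇒ S = (-1, 1/2)
2. J lies on line HC with HJ:JC = 4:5 ⇒ J = (-4/3, 1)
2·[SME] = 1/2, 2·[SCJ] = -5/6
[SME]:[SCJ] = 1/2:-5/6 = -3/5

[SME]:[SCJ] = -3/5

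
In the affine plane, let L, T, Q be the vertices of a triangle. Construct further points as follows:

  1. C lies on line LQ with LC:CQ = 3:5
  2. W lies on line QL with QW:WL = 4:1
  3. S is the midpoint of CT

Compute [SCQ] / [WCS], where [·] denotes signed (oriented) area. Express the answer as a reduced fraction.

[SCQ]:[WCS] = 25/7

Work in coordinates with L = (0, 0), T = (1, 0), Q = (0, 1).
1. C lies on line LQ with LC:CQ = 3:5 ⇒ C = (0, 3/8)
2. W lies on line QL with QW:WL = 4:1 ⇒ W = (0, 1/5)
3. S is the midpoint of CT ⇒ S = (1/2, 3/16)
2·[SCQ] = -5/16, 2·[WCS] = -7/80
[SCQ]:[WCS] = -5/16:-7/80 = 25/7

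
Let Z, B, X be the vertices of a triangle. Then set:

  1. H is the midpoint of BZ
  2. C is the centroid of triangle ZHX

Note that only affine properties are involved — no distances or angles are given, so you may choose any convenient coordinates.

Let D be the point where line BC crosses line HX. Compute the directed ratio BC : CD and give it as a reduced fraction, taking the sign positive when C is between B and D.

BC:CD = -4

Set Z = (0, 0), B = (1, 0), X = (0, 1); any affine frame gives the same invariant.
1. H is the midpoint of BZ ⇒ H = (1/2, 0)
2. C is the centroid of triangle ZHX ⇒ C = (1/6, 1/3)
line BC meets HX at D = (3/8, 1/4)
C = B + t·(D−B) with t = 4/3, so BC:CD = 4/3:-1/3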